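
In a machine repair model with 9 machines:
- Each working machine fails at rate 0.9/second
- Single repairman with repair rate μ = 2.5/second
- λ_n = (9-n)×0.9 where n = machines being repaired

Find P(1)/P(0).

P(1)/P(0) = ∏_{i=0}^{1-1} λ_i/μ_{i+1}
= (9-0)×0.9/2.5
= 3.2400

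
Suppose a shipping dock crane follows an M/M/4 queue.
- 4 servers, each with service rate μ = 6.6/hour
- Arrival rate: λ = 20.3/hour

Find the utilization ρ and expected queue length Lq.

Traffic intensity: ρ = λ/(cμ) = 20.3/(4×6.6) = 0.7689
Since ρ = 0.7689 < 1, system is stable.
Offered load a = λ/μ = cρ = 20.3/6.6 = 3.0758
P₀ = [ Σₙ₌₀^3 aⁿ/n! + a^4/(4!(1-ρ)) ]⁻¹
Σ = a^0/0! + a^1/1! + a^2/2! + a^3/3! = 1.0000 + 3.0758 + 4.7301 + 4.8496 = 13.6555
a^4/(4!(1-ρ)) = 89.4970/(24 × 0.23106) = 16.1388
P₀ = 1/(13.6555 + 16.1388) = 0.03356
Lq = P₀·a^4·ρ / (4!(1-ρ)²) = 0.033563 × 89.4970 × 0.76894 / (24 × 0.053389) = 1.8026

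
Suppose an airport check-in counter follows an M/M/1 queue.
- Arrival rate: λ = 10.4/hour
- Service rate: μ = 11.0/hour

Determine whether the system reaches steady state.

Stability requires ρ = λ/(cμ) < 1
ρ = 10.4/(1 × 11.0) = 10.4/11.00 = 0.9455
Since 0.9455 < 1, the system is STABLE.
The server is busy 94.55% of the time.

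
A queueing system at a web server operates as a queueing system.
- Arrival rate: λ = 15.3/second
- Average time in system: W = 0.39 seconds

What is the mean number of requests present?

Little's Law: L = λW
L = 15.3 × 0.39 = 5.9670 requests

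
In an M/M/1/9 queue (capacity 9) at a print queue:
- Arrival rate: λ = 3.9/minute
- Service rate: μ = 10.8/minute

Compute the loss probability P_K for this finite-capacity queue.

ρ = λ/μ = 3.9/10.8 = 0.36111
P₀ = (1-ρ)/(1-ρ^(K+1)) = (1-0.36111)/(1-0.36111^10) = 0.6389/1.0000 = 0.6389
P_K = P₀×ρ^K = 0.63891 × 0.36111^9 = 0.63891 × 0.00010441 = 0.00006671
Blocking probability = 0.006671%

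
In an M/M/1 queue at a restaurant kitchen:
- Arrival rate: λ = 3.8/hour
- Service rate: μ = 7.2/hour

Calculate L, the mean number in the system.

ρ = λ/μ = 3.8/7.2 = 0.5278
For M/M/1: L = λ/(μ-λ)
L = 3.8/(7.2-3.8) = 3.8/3.40
L = 1.1176 orders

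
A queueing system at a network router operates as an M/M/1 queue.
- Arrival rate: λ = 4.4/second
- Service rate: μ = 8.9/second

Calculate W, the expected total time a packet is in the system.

First, compute utilization: ρ = λ/μ = 4.4/8.9 = 0.4944
For M/M/1: W = 1/(μ-λ)
W = 1/(8.9-4.4) = 1/4.50
W = 0.2222 seconds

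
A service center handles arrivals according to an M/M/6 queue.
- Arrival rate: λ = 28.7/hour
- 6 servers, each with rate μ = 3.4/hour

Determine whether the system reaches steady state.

Stability requires ρ = λ/(cμ) < 1
ρ = 28.7/(6 × 3.4) = 28.7/20.40 = 1.4069
Since 1.4069 ≥ 1, the system is UNSTABLE.
Need c > λ/μ = 28.7/3.4 = 8.44.
Minimum servers needed: c = 9.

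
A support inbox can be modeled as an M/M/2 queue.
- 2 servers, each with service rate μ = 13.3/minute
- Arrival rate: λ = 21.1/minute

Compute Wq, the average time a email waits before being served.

Traffic intensity: ρ = λ/(cμ) = 21.1/(2×13.3) = 0.7932
Since ρ = 0.7932 < 1, system is stable.
Offered load a = λ/μ = cρ = 21.1/13.3 = 1.5865
P₀ = [ Σₙ₌₀^1 aⁿ/n! + a^2/(2!(1-ρ)) ]⁻¹
Σ = a^0/0! + a^1/1! = 1.0000 + 1.5865 = 2.5865
a^2/(2!(1-ρ)) = 2.516875/(2 × 0.2067669) = 6.0863
P₀ = 1/(2.5865 + 6.0863) = 0.1153
Lq = P₀·a^2·ρ / (2!(1-ρ)²) = 0.1153 × 2.5169 × 0.7932 / (2 × 0.04275) = 2.6922
Wq = Lq/λ = 2.6922/21.1 = 0.1276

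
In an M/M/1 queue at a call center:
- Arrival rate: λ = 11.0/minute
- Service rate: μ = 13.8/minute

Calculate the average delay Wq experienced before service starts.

First, compute utilization: ρ = λ/μ = 11.0/13.8 = 0.7971
For M/M/1: Wq = λ/(μ(μ-λ))
Wq = 11.0/(13.8 × (13.8-11.0))
Wq = 11.0/(13.8 × 2.80)
Wq = 0.2847 minutes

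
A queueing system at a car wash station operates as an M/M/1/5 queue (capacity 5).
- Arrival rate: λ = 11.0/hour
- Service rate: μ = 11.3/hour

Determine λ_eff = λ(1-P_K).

ρ = λ/μ = 11.0/11.3 = 0.97345
P₀ = (1-ρ)/(1-ρ^(K+1)) = (1-0.97345)/(1-0.97345^6) = 0.02655/0.1491 = 0.1781
P_K = P₀×ρ^K = 0.1781 × 0.97345^5 = 0.1781 × 0.8741 = 0.1557
λ_eff = λ(1-P_K) = 11.0 × (1 - 0.15566) = 11.0 × 0.84434 = 9.2877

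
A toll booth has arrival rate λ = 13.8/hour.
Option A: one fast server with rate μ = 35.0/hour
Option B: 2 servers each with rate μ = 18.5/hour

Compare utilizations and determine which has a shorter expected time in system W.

Option A: single server μ = 35.0 (M/M/1)
  ρ_A = 13.8/35.0 = 0.3943
  W_A = 1/(μ-λ) = 1/(35.0-13.8) = 1/21.20 = 0.04717

Option B: 2 servers μ = 18.5 (M/M/2)
  ρ_B = λ/(cμ) = 13.8/(2×18.5) = 0.3730
  Offered load a = λ/μ = cρ = 13.8/18.5 = 0.7459
  P₀ = [ Σₙ₌₀^1 aⁿ/n! + a^2/(2!(1-ρ)) ]⁻¹
  Σ = a^0/0! + a^1/1! = 1.0000 + 0.7459 = 1.7459
  a^2/(2!(1-ρ)) = 0.5564/(2 × 0.6270) = 0.4437
  P₀ = 1/(1.7459 + 0.4437) = 0.4567
  Lq = P₀·a^2·ρ / (2!(1-ρ)²) = 0.4567 × 0.5564 × 0.3730 / (2 × 0.3932) = 0.1205
  Wq_B = Lq/λ = 0.120535/13.8 = 0.0087344
  W_B = Wq_B + 1/μ = 0.0087344 + 0.054054 = 0.06279

Since W_A = 0.04717 < W_B = 0.06279, Option A (single fast server) has the shorter time in system.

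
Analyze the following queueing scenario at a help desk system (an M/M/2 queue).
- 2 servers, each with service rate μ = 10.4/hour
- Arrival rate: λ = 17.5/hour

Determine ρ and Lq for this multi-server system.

Traffic intensity: ρ = λ/(cμ) = 17.5/(2×10.4) = 0.8413
Since ρ = 0.8413 < 1, system is stable.
Offered load a = λ/μ = cρ = 17.5/10.4 = 1.6827
P₀ = [ Σₙ₌₀^1 aⁿ/n! + a^2/(2!(1-ρ)) ]⁻¹
Σ = a^0/0! + a^1/1! = 1.0000 + 1.6827 = 2.6827
a^2/(2!(1-ρ)) = 2.831453/(2 × 0.1586538) = 8.9234
P₀ = 1/(2.6827 + 8.9234) = 0.08616
Lq = P₀·a^2·ρ / (2!(1-ρ)²) = 0.0861619 × 2.83145 × 0.841346 / (2 × 0.0251710) = 4.0773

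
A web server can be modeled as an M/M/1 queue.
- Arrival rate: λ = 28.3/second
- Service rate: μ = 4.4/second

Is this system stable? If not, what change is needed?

Stability requires ρ = λ/(cμ) < 1
ρ = 28.3/(1 × 4.4) = 28.3/4.40 = 6.4318
Since 6.4318 ≥ 1, the system is UNSTABLE.
Queue grows without bound. Need μ > λ = 28.3.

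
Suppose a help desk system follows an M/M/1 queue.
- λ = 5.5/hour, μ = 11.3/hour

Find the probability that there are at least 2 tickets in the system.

ρ = λ/μ = 5.5/11.3 = 0.4867
P(N ≥ n) = ρⁿ
P(N ≥ 2) = 0.4867^2
P(N ≥ 2) = 0.2369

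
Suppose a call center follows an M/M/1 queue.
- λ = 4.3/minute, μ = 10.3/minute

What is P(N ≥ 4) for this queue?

ρ = λ/μ = 4.3/10.3 = 0.4175
P(N ≥ n) = ρⁿ
P(N ≥ 4) = 0.4175^4
P(N ≥ 4) = 0.03038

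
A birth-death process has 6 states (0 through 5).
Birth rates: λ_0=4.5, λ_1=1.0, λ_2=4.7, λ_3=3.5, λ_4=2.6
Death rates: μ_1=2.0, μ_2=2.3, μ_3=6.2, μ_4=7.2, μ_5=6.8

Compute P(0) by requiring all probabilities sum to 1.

Ratios P(n)/P(0) = (λ₀···λₙ₋₁)/(μ₁···μₙ):
P(1)/P(0) = (4.5)/(2.0) = 2.2500
P(2)/P(0) = (4.5×1.0)/(2.0×2.3) = 0.9783
P(3)/P(0) = (4.5×1.0×4.7)/(2.0×2.3×6.2) = 0.7416
P(4)/P(0) = (4.5×1.0×4.7×3.5)/(2.0×2.3×6.2×7.2) = 0.3605
P(5)/P(0) = (4.5×1.0×4.7×3.5×2.6)/(2.0×2.3×6.2×7.2×6.8) = 0.1378

Normalization: ∑ P(n) = 1
P(0) × (1.0000 + 2.2500 + 0.9783 + 0.7416 + 0.3605 + 0.1378) = 1
P(0) × 5.4682 = 1
P(0) = 1/5.4682 = 0.1829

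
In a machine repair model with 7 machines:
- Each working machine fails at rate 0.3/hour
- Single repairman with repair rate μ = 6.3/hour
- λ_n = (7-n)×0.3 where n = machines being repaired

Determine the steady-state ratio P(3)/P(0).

P(3)/P(0) = ∏_{i=0}^{3-1} λ_i/μ_{i+1}
= (7-0)×0.3/6.3 × (7-1)×0.3/6.3 × (7-2)×0.3/6.3
= 0.02268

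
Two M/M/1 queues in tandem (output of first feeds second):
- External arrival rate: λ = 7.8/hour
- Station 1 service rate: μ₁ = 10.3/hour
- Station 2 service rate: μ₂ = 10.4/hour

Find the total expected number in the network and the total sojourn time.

By Jackson's theorem, each station behaves as independent M/M/1.
Station 1: ρ₁ = 7.8/10.3 = 0.7573, L₁ = ρ₁/(1-ρ₁) = λ/(μ₁-λ) = 7.8/2.50 = 3.1200
Station 2: ρ₂ = 7.8/10.4 = 0.7500, L₂ = ρ₂/(1-ρ₂) = λ/(μ₂-λ) = 7.8/2.60 = 3.0000
Total: L = L₁ + L₂ = 3.1200 + 3.0000 = 6.1200
W = L/λ = 6.1200/7.8 = 0.7846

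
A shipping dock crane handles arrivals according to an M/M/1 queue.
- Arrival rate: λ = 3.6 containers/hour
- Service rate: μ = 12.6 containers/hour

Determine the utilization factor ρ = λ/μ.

Server utilization: ρ = λ/μ
ρ = 3.6/12.6 = 0.2857
The server is busy 28.57% of the time.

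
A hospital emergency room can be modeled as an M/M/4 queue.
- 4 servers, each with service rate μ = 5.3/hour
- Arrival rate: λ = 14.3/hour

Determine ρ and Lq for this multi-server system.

Traffic intensity: ρ = λ/(cμ) = 14.3/(4×5.3) = 0.6745
Since ρ = 0.6745 < 1, system is stable.
Offered load a = λ/μ = cρ = 14.3/5.3 = 2.6981
P₀ = [ Σₙ₌₀^3 aⁿ/n! + a^4/(4!(1-ρ)) ]⁻¹
Σ = a^0/0! + a^1/1! + a^2/2! + a^3/3! = 1.0000 + 2.6981 + 3.6399 + 3.2736 = 10.6116
a^4/(4!(1-ρ)) = 52.9957/(24 × 0.32547) = 6.7845
P₀ = 1/(10.6116 + 6.7845) = 0.05748
Lq = P₀·a^4·ρ / (4!(1-ρ)²) = 0.057484 × 52.9957 × 0.67453 / (24 × 0.10593) = 0.8083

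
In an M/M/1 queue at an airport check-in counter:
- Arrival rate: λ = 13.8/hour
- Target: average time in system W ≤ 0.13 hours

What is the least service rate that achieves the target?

For M/M/1: W = 1/(μ-λ)
Need W ≤ 0.13, so 1/(μ-λ) ≤ 0.13
μ - λ ≥ 1/0.13 = 7.6923
μ ≥ 13.8 + 7.6923 = 21.4923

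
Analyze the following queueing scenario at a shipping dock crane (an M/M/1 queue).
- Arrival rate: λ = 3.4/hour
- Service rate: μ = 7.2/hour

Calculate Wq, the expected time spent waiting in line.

First, compute utilization: ρ = λ/μ = 3.4/7.2 = 0.4722
For M/M/1: Wq = λ/(μ(μ-λ))
Wq = 3.4/(7.2 × (7.2-3.4))
Wq = 3.4/(7.2 × 3.80)
Wq = 0.1243 hours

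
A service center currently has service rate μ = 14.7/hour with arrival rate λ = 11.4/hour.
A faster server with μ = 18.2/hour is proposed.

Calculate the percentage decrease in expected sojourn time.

System 1: ρ₁ = 11.4/14.7 = 0.7755, W₁ = 1/(14.7-11.4) = 0.30303
System 2: ρ₂ = 11.4/18.2 = 0.6264, W₂ = 1/(18.2-11.4) = 0.14706
Improvement: (W₁-W₂)/W₁ = (0.30303-0.14706)/0.30303 = 51.47%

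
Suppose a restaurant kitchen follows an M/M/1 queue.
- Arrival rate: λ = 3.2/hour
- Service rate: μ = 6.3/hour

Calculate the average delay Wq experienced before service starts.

First, compute utilization: ρ = λ/μ = 3.2/6.3 = 0.5079
For M/M/1: Wq = λ/(μ(μ-λ))
Wq = 3.2/(6.3 × (6.3-3.2))
Wq = 3.2/(6.3 × 3.10)
Wq = 0.1639 hours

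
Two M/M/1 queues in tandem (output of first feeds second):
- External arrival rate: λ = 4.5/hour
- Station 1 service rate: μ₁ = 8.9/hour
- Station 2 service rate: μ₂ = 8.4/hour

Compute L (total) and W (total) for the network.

By Jackson's theorem, each station behaves as independent M/M/1.
Station 1: ρ₁ = 4.5/8.9 = 0.5056, L₁ = ρ₁/(1-ρ₁) = λ/(μ₁-λ) = 4.5/4.40 = 1.02273
Station 2: ρ₂ = 4.5/8.4 = 0.5357, L₂ = ρ₂/(1-ρ₂) = λ/(μ₂-λ) = 4.5/3.90 = 1.15385
Total: L = L₁ + L₂ = 1.02273 + 1.15385 = 2.1766
W = L/λ = 2.1766/4.5 = 0.4837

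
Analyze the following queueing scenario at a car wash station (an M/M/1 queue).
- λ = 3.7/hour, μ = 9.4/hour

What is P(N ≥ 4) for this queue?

ρ = λ/μ = 3.7/9.4 = 0.3936
P(N ≥ n) = ρⁿ
P(N ≥ 4) = 0.3936^4
P(N ≥ 4) = 0.02400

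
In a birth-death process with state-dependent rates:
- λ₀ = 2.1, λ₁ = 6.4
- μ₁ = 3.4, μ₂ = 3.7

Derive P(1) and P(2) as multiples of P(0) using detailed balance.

Balance equations:
State 0: λ₀P₀ = μ₁P₁ → P₁ = (λ₀/μ₁)P₀ = (2.1/3.4)P₀ = 0.6176P₀
State 1: P₂ = (λ₀λ₁)/(μ₁μ₂)P₀ = (2.1×6.4)/(3.4×3.7)P₀ = 1.0684P₀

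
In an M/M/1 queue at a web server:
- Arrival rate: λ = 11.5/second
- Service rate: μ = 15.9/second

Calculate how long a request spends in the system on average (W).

First, compute utilization: ρ = λ/μ = 11.5/15.9 = 0.7233
For M/M/1: W = 1/(μ-λ)
W = 1/(15.9-11.5) = 1/4.40
W = 0.2273 seconds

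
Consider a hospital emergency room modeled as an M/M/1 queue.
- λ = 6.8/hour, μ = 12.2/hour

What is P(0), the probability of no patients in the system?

ρ = λ/μ = 6.8/12.2 = 0.5574
P(0) = 1 - ρ = 1 - 0.5574 = 0.4426
The server is idle 44.26% of the time.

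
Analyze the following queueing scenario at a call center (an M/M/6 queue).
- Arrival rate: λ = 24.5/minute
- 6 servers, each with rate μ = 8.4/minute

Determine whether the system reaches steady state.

Stability requires ρ = λ/(cμ) < 1
ρ = 24.5/(6 × 8.4) = 24.5/50.40 = 0.4861
Since 0.4861 < 1, the system is STABLE.
The servers are busy 48.61% of the time.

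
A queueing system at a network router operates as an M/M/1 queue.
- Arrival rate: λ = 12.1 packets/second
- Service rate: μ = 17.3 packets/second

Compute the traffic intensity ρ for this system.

Server utilization: ρ = λ/μ
ρ = 12.1/17.3 = 0.6994
The server is busy 69.94% of the time.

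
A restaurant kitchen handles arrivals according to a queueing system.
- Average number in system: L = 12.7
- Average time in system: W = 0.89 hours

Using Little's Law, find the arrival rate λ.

Little's Law: L = λW, so λ = L/W
λ = 12.7/0.89 = 14.2697 orders/hour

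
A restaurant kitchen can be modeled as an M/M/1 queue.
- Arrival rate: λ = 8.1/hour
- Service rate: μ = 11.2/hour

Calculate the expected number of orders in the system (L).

ρ = λ/μ = 8.1/11.2 = 0.7232
For M/M/1: L = λ/(μ-λ)
L = 8.1/(11.2-8.1) = 8.1/3.10
L = 2.6129 orders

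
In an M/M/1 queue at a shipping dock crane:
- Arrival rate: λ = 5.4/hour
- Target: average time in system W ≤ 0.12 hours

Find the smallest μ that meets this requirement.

For M/M/1: W = 1/(μ-λ)
Need W ≤ 0.12, so 1/(μ-λ) ≤ 0.12
μ - λ ≥ 1/0.12 = 8.3333
μ ≥ 5.4 + 8.3333 = 13.7333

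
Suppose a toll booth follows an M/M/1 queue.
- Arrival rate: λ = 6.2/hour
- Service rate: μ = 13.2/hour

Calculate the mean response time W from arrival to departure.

First, compute utilization: ρ = λ/μ = 6.2/13.2 = 0.4697
For M/M/1: W = 1/(μ-λ)
W = 1/(13.2-6.2) = 1/7.00
W = 0.1429 hours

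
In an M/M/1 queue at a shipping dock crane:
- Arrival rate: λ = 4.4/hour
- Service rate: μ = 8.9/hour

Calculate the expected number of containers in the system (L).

ρ = λ/μ = 4.4/8.9 = 0.4944
For M/M/1: L = λ/(μ-λ)
L = 4.4/(8.9-4.4) = 4.4/4.50
L = 0.9778 containers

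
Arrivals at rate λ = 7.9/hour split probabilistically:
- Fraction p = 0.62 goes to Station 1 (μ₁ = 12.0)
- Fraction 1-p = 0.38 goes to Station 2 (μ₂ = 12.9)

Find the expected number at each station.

Effective rates: λ₁ = 7.9×0.62 = 4.898, λ₂ = 7.9×0.38 = 3.002
Station 1: ρ₁ = 4.898/12.0 = 0.40817, L₁ = ρ₁/(1-ρ₁) = 0.40817/(1-0.40817) = 0.6897
Station 2: ρ₂ = 3.002/12.9 = 0.2327, L₂ = ρ₂/(1-ρ₂) = 0.2327/(1-0.2327) = 0.3033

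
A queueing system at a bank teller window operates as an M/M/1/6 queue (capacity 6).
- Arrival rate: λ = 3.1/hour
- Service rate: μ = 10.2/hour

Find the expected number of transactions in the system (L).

ρ = λ/μ = 3.1/10.2 = 0.30392
P₀ = (1-ρ)/(1-ρ^(K+1)) = (1-0.30392)/(1-0.30392^7) = 0.6961/0.9998 = 0.6962
P_K = P₀×ρ^K = 0.6962 × 0.30392^6 = 0.6962 × 0.0007881 = 0.0005487
L = ρ[1 - (K+1)ρ^K + Kρ^(K+1)] / [(1-ρ)(1-ρ^(K+1))]
L = 0.30392 × (1 - 7×0.0007881 + 6×0.0002395) / ((1 - 0.30392) × (1 - 0.0002395)) = 0.4349 transactions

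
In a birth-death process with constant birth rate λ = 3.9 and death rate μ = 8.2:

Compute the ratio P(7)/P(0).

For constant rates: P(n)/P(0) = (λ/μ)^n
P(7)/P(0) = (3.9/8.2)^7 = 0.47561^7 = 0.005505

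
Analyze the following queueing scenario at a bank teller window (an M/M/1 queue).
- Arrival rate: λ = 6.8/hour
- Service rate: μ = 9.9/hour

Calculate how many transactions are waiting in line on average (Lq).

ρ = λ/μ = 6.8/9.9 = 0.6869
For M/M/1: Lq = λ²/(μ(μ-λ))
Lq = 46.24/(9.9 × 3.10)
Lq = 1.5067 transactions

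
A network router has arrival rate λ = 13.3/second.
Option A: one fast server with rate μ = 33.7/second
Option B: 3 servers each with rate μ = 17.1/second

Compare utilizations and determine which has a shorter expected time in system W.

Option A: single server μ = 33.7 (M/M/1)
  ρ_A = 13.3/33.7 = 0.3947
  W_A = 1/(μ-λ) = 1/(33.7-13.3) = 1/20.40 = 0.04902

Option B: 3 servers μ = 17.1 (M/M/3)
  ρ_B = λ/(cμ) = 13.3/(3×17.1) = 0.2593
  Offered load a = λ/μ = cρ = 13.3/17.1 = 0.7778
  P₀ = [ Σₙ₌₀^2 aⁿ/n! + a^3/(3!(1-ρ)) ]⁻¹
  Σ = a^0/0! + a^1/1! + a^2/2! = 1.0000 + 0.77778 + 0.30247 = 2.0802
  a^3/(3!(1-ρ)) = 0.4705/(6 × 0.7407) = 0.1059
  P₀ = 1/(2.0802 + 0.1059) = 0.4574
  Lq = P₀·a^3·ρ / (3!(1-ρ)²) = 0.4574 × 0.4705 × 0.2593 / (6 × 0.5487) = 0.01695
  Wq_B = Lq/λ = 0.01695/13.3 = 0.001274
  W_B = Wq_B + 1/μ = 0.001274 + 0.05848 = 0.05975

Since W_A = 0.04902 < W_B = 0.05975, Option A (single fast server) has the shorter time in system.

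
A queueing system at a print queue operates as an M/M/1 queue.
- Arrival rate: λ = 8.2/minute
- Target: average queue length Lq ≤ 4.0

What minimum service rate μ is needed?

For M/M/1: Lq = λ²/(μ(μ-λ))
Need Lq ≤ 4.0, i.e. μ(μ-λ) ≥ λ²/4.0
μ² - 8.2μ - 67.24/4.0 ≥ 0  →  μ² - 8.2μ - 16.8100 ≥ 0
Quadratic formula (positive root): μ = [λ + √(λ² + 4×16.8100)]/2
Discriminant: 67.24 + 4×16.8100 = 134.4800, √134.4800 = 11.5966
μ ≥ (8.2 + 11.5966)/2 = 9.8983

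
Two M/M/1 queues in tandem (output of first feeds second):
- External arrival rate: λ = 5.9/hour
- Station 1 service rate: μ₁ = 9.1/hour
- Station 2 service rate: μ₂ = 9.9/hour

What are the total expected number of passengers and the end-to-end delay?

By Jackson's theorem, each station behaves as independent M/M/1.
Station 1: ρ₁ = 5.9/9.1 = 0.6484, L₁ = ρ₁/(1-ρ₁) = λ/(μ₁-λ) = 5.9/3.20 = 1.8438
Station 2: ρ₂ = 5.9/9.9 = 0.5960, L₂ = ρ₂/(1-ρ₂) = λ/(μ₂-λ) = 5.9/4.00 = 1.4750
Total: L = L₁ + L₂ = 1.8438 + 1.4750 = 3.3188
W = L/λ = 3.3188/5.9 = 0.5625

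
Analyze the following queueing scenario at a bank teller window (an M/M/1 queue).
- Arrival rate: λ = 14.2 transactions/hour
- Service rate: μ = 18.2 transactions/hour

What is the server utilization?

Server utilization: ρ = λ/μ
ρ = 14.2/18.2 = 0.7802
The server is busy 78.02% of the time.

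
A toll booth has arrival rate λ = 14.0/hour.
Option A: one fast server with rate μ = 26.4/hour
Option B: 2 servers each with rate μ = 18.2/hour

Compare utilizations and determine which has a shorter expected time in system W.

Option A: single server μ = 26.4 (M/M/1)
  ρ_A = 14.0/26.4 = 0.5303
  W_A = 1/(μ-λ) = 1/(26.4-14.0) = 1/12.40 = 0.08065

Option B: 2 servers μ = 18.2 (M/M/2)
  ρ_B = λ/(cμ) = 14.0/(2×18.2) = 0.3846
  Offered load a = λ/μ = cρ = 14.0/18.2 = 0.7692
  P₀ = [ Σₙ₌₀^1 aⁿ/n! + a^2/(2!(1-ρ)) ]⁻¹
  Σ = a^0/0! + a^1/1! = 1.0000 + 0.7692 = 1.7692
  a^2/(2!(1-ρ)) = 0.59172/(2 × 0.61538) = 0.4808
  P₀ = 1/(1.7692 + 0.4808) = 0.4444
  Lq = P₀·a^2·ρ / (2!(1-ρ)²) = 0.4444 × 0.5917 × 0.3846 / (2 × 0.3787) = 0.1335
  Wq_B = Lq/λ = 0.133547/14.0 = 0.0095391
  W_B = Wq_B + 1/μ = 0.0095391 + 0.054945 = 0.06448

Since W_B = 0.06448 < W_A = 0.08065, Option B (multiple servers) has the shorter time in system.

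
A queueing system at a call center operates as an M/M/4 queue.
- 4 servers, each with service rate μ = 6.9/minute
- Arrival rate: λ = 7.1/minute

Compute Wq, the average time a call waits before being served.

Traffic intensity: ρ = λ/(cμ) = 7.1/(4×6.9) = 0.2572
Since ρ = 0.2572 < 1, system is stable.
Offered load a = λ/μ = cρ = 7.1/6.9 = 1.0290
P₀ = [ Σₙ₌₀^3 aⁿ/n! + a^4/(4!(1-ρ)) ]⁻¹
Σ = a^0/0! + a^1/1! + a^2/2! + a^3/3! = 1.0000 + 1.0290 + 0.5294 + 0.1816 = 2.7400
a^4/(4!(1-ρ)) = 1.1211/(24 × 0.7428) = 0.06289
P₀ = 1/(2.7400 + 0.06289) = 0.3568
Lq = P₀·a^4·ρ / (4!(1-ρ)²) = 0.35678 × 1.1211 × 0.25725 / (24 × 0.55168) = 0.007771
Wq = Lq/λ = 0.007771/7.1 = 0.001095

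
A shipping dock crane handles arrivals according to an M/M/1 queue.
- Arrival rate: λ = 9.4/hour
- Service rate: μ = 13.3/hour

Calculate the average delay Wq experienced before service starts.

First, compute utilization: ρ = λ/μ = 9.4/13.3 = 0.7068
For M/M/1: Wq = λ/(μ(μ-λ))
Wq = 9.4/(13.3 × (13.3-9.4))
Wq = 9.4/(13.3 × 3.90)
Wq = 0.1812 hours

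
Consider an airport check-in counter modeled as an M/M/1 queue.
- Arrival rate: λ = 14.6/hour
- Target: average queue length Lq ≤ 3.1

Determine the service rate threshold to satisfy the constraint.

For M/M/1: Lq = λ²/(μ(μ-λ))
Need Lq ≤ 3.1, i.e. μ(μ-λ) ≥ λ²/3.1
μ² - 14.6μ - 213.16/3.1 ≥ 0  →  μ² - 14.6μ - 68.7613 ≥ 0
Quadratic formula (positive root): μ = [λ + √(λ² + 4×68.7613)]/2
Discriminant: 213.16 + 4×68.7613 = 488.2052, √488.2052 = 22.0954
μ ≥ (14.6 + 22.0954)/2 = 18.3477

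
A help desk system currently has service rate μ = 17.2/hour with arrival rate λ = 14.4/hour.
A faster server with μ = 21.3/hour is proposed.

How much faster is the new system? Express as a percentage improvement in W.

System 1: ρ₁ = 14.4/17.2 = 0.8372, W₁ = 1/(17.2-14.4) = 0.3571
System 2: ρ₂ = 14.4/21.3 = 0.6761, W₂ = 1/(21.3-14.4) = 0.1449
Improvement: (W₁-W₂)/W₁ = (0.3571-0.1449)/0.3571 = 59.42%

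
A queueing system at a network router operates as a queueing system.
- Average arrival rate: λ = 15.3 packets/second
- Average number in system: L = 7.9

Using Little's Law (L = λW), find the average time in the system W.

Little's Law: L = λW, so W = L/λ
W = 7.9/15.3 = 0.5163 seconds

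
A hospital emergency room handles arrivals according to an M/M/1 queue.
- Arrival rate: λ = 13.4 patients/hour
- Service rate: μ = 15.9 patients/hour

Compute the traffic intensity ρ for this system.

Server utilization: ρ = λ/μ
ρ = 13.4/15.9 = 0.8428
The server is busy 84.28% of the time.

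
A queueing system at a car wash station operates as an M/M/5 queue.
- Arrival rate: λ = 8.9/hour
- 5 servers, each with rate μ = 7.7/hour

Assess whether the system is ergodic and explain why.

Stability requires ρ = λ/(cμ) < 1
ρ = 8.9/(5 × 7.7) = 8.9/38.50 = 0.2312
Since 0.2312 < 1, the system is STABLE.
The servers are busy 23.12% of the time.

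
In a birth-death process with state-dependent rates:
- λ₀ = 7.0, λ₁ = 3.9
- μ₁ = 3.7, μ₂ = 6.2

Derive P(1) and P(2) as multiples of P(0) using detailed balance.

Balance equations:
State 0: λ₀P₀ = μ₁P₁ → P₁ = (λ₀/μ₁)P₀ = (7.0/3.7)P₀ = 1.8919P₀
State 1: P₂ = (λ₀λ₁)/(μ₁μ₂)P₀ = (7.0×3.9)/(3.7×6.2)P₀ = 1.1901P₀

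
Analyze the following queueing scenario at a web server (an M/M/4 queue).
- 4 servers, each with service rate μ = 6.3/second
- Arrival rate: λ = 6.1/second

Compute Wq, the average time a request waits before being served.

Traffic intensity: ρ = λ/(cμ) = 6.1/(4×6.3) = 0.2421
Since ρ = 0.2421 < 1, system is stable.
Offered load a = λ/μ = cρ = 6.1/6.3 = 0.9683
P₀ = [ Σₙ₌₀^3 aⁿ/n! + a^4/(4!(1-ρ)) ]⁻¹
Σ = a^0/0! + a^1/1! + a^2/2! + a^3/3! = 1.0000 + 0.96825 + 0.46876 + 0.15129 = 2.5883
a^4/(4!(1-ρ)) = 0.8789/(24 × 0.7579) = 0.04832
P₀ = 1/(2.5883 + 0.04832) = 0.3793
Lq = P₀·a^4·ρ / (4!(1-ρ)²) = 0.37927 × 0.87894 × 0.24206 / (24 × 0.57447) = 0.005853
Wq = Lq/λ = 0.005853/6.1 = 0.0009595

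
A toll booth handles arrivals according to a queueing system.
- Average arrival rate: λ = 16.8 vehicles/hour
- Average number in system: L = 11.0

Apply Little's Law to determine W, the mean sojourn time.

Little's Law: L = λW, so W = L/λ
W = 11.0/16.8 = 0.6548 hours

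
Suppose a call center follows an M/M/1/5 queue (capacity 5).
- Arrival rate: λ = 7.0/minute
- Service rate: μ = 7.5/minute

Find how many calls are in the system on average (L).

ρ = λ/μ = 7.0/7.5 = 0.933333
P₀ = (1-ρ)/(1-ρ^(K+1)) = (1-0.933333)/(1-0.933333^6) = 0.06667/0.3390 = 0.1967
P_K = P₀×ρ^K = 0.1967 × 0.933333^5 = 0.1967 × 0.7082 = 0.1393
L = ρ[1 - (K+1)ρ^K + Kρ^(K+1)] / [(1-ρ)(1-ρ^(K+1))]
L = 0.933333 × (1 - 6×0.7082443 + 5×0.6610278) / ((1 - 0.933333) × (1 - 0.6610278)) = 2.2994 calls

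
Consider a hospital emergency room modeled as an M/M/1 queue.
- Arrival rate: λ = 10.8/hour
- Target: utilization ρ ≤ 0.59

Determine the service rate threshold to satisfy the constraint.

ρ = λ/μ, so μ = λ/ρ
μ ≥ 10.8/0.59 = 18.3051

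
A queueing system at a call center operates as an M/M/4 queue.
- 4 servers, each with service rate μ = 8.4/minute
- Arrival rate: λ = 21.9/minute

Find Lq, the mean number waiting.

Traffic intensity: ρ = λ/(cμ) = 21.9/(4×8.4) = 0.6518
Since ρ = 0.6518 < 1, system is stable.
Offered load a = λ/μ = cρ = 21.9/8.4 = 2.6071
P₀ = [ Σₙ₌₀^3 aⁿ/n! + a^4/(4!(1-ρ)) ]⁻¹
Σ = a^0/0! + a^1/1! + a^2/2! + a^3/3! = 1.00000 + 2.60714 + 3.39860 + 2.95354 = 9.9593
a^4/(4!(1-ρ)) = 46.2018/(24 × 0.348214) = 5.5284
P₀ = 1/(9.9593 + 5.5284) = 0.06457
Lq = P₀·a^4·ρ / (4!(1-ρ)²) = 0.0645673 × 46.2018 × 0.651786 / (24 × 0.121253) = 0.6681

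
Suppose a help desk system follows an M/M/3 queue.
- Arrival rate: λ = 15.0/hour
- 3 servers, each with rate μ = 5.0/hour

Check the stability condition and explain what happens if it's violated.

Stability requires ρ = λ/(cμ) < 1
ρ = 15.0/(3 × 5.0) = 15.0/15.00 = 1.0000
Since 1.0000 ≥ 1, the system is UNSTABLE.
Need c > λ/μ = 15.0/5.0 = 3.00.
Minimum servers needed: c = 4.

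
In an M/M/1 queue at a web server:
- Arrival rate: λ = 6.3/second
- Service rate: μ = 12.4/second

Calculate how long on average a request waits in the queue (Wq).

First, compute utilization: ρ = λ/μ = 6.3/12.4 = 0.5081
For M/M/1: Wq = λ/(μ(μ-λ))
Wq = 6.3/(12.4 × (12.4-6.3))
Wq = 6.3/(12.4 × 6.10)
Wq = 0.08329 seconds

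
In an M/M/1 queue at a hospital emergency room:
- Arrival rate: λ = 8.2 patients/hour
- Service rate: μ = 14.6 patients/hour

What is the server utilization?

Server utilization: ρ = λ/μ
ρ = 8.2/14.6 = 0.5616
The server is busy 56.16% of the time.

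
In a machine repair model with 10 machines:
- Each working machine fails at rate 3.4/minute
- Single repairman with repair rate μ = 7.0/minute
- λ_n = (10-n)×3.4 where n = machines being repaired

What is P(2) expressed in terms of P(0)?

P(2)/P(0) = ∏_{i=0}^{2-1} λ_i/μ_{i+1}
= (10-0)×3.4/7.0 × (10-1)×3.4/7.0
= 21.2327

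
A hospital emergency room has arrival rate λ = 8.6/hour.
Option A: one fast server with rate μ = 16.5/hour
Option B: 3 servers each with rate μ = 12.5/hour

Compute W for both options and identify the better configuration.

Option A: single server μ = 16.5 (M/M/1)
  ρ_A = 8.6/16.5 = 0.5212
  W_A = 1/(μ-λ) = 1/(16.5-8.6) = 1/7.90 = 0.1266

Option B: 3 servers μ = 12.5 (M/M/3)
  ρ_B = λ/(cμ) = 8.6/(3×12.5) = 0.2293
  Offered load a = λ/μ = cρ = 8.6/12.5 = 0.6880
  P₀ = [ Σₙ₌₀^2 aⁿ/n! + a^3/(3!(1-ρ)) ]⁻¹
  Σ = a^0/0! + a^1/1! + a^2/2! = 1.0000 + 0.6880 + 0.2367 = 1.9247
  a^3/(3!(1-ρ)) = 0.3257/(6 × 0.7707) = 0.07043
  P₀ = 1/(1.9247 + 0.07043) = 0.5012
  Lq = P₀·a^3·ρ / (3!(1-ρ)²) = 0.5012 × 0.3257 × 0.2293 / (6 × 0.5939) = 0.01050
  Wq_B = Lq/λ = 0.01050/8.6 = 0.001221
  W_B = Wq_B + 1/μ = 0.001221 + 0.08000 = 0.08122

Since W_B = 0.08122 < W_A = 0.1266, Option B (multiple servers) has the shorter time in system.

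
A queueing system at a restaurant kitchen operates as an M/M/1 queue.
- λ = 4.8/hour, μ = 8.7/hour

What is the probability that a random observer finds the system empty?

ρ = λ/μ = 4.8/8.7 = 0.5517
P(0) = 1 - ρ = 1 - 0.5517 = 0.4483
The server is idle 44.83% of the time.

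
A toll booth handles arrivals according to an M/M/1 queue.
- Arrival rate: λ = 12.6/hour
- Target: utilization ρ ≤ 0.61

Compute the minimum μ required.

ρ = λ/μ, so μ = λ/ρ
μ ≥ 12.6/0.61 = 20.6557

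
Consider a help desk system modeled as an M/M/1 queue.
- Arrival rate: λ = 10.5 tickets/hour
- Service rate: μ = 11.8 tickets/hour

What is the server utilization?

Server utilization: ρ = λ/μ
ρ = 10.5/11.8 = 0.8898
The server is busy 88.98% of the time.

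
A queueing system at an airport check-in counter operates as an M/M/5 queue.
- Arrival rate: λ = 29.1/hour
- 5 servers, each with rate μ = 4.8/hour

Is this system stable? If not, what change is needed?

Stability requires ρ = λ/(cμ) < 1
ρ = 29.1/(5 × 4.8) = 29.1/24.00 = 1.2125
Since 1.2125 ≥ 1, the system is UNSTABLE.
Need c > λ/μ = 29.1/4.8 = 6.06.
Minimum servers needed: c = 7.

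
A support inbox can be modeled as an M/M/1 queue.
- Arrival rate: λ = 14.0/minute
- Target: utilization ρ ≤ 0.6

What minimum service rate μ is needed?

ρ = λ/μ, so μ = λ/ρ
μ ≥ 14.0/0.6 = 23.3333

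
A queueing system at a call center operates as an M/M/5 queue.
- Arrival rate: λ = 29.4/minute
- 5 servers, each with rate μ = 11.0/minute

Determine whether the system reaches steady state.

Stability requires ρ = λ/(cμ) < 1
ρ = 29.4/(5 × 11.0) = 29.4/55.00 = 0.5345
Since 0.5345 < 1, the system is STABLE.
The servers are busy 53.45% of the time.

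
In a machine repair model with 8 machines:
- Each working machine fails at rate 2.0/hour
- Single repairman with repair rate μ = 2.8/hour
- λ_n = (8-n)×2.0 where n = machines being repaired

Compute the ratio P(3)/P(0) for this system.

P(3)/P(0) = ∏_{i=0}^{3-1} λ_i/μ_{i+1}
= (8-0)×2.0/2.8 × (8-1)×2.0/2.8 × (8-2)×2.0/2.8
= 122.4490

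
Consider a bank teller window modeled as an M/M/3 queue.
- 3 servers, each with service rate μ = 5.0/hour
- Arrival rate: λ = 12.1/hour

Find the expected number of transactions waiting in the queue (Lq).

Traffic intensity: ρ = λ/(cμ) = 12.1/(3×5.0) = 0.8067
Since ρ = 0.8067 < 1, system is stable.
Offered load a = λ/μ = cρ = 12.1/5.0 = 2.4200
P₀ = [ Σₙ₌₀^2 aⁿ/n! + a^3/(3!(1-ρ)) ]⁻¹
Σ = a^0/0! + a^1/1! + a^2/2! = 1.0000 + 2.4200 + 2.9282 = 6.3482
a^3/(3!(1-ρ)) = 14.1725/(6 × 0.193333) = 12.2177
P₀ = 1/(6.3482 + 12.2177) = 0.05386
Lq = P₀·a^3·ρ / (3!(1-ρ)²) = 0.053862 × 14.1725 × 0.80667 / (6 × 0.037378) = 2.7457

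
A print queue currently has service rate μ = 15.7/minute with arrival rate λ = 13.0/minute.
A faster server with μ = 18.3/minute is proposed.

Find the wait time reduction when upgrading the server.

System 1: ρ₁ = 13.0/15.7 = 0.8280, W₁ = 1/(15.7-13.0) = 0.3704
System 2: ρ₂ = 13.0/18.3 = 0.7104, W₂ = 1/(18.3-13.0) = 0.1887
Improvement: (W₁-W₂)/W₁ = (0.3704-0.1887)/0.3704 = 49.06%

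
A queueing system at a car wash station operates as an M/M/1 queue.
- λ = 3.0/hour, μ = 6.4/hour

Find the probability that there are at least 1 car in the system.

ρ = λ/μ = 3.0/6.4 = 0.4688
P(N ≥ n) = ρⁿ
P(N ≥ 1) = 0.4688^1
P(N ≥ 1) = 0.4688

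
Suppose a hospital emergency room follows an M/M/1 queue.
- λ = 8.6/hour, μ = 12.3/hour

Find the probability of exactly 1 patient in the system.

ρ = λ/μ = 8.6/12.3 = 0.6992
P(n) = (1-ρ)ρⁿ
P(1) = (1-0.6992) × 0.6992^1
P(1) = 0.3008 × 0.6992
P(1) = 0.2103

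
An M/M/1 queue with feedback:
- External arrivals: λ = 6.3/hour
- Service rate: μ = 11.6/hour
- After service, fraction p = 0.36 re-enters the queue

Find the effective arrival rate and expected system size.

Effective arrival rate: λ_eff = λ/(1-p) = 6.3/(1-0.36) = 6.3/0.64 = 9.8438
ρ = λ_eff/μ = 9.8438/11.6 = 0.8486
L = ρ/(1-ρ) = 0.8486/(1-0.8486) = 5.6050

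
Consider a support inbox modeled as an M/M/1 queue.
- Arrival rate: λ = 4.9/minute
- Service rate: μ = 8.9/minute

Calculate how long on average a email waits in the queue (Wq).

First, compute utilization: ρ = λ/μ = 4.9/8.9 = 0.5506
For M/M/1: Wq = λ/(μ(μ-λ))
Wq = 4.9/(8.9 × (8.9-4.9))
Wq = 4.9/(8.9 × 4.00)
Wq = 0.1376 minutes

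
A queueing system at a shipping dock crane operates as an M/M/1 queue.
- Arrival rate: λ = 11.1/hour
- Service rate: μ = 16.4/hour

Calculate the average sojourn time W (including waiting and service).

First, compute utilization: ρ = λ/μ = 11.1/16.4 = 0.6768
For M/M/1: W = 1/(μ-λ)
W = 1/(16.4-11.1) = 1/5.30
W = 0.1887 hours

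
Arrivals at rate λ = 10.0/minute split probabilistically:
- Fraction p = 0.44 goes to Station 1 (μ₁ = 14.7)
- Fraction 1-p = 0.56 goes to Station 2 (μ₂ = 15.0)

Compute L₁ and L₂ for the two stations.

Effective rates: λ₁ = 10.0×0.44 = 4.4, λ₂ = 10.0×0.56 = 5.6
Station 1: ρ₁ = 4.4/14.7 = 0.29932, L₁ = ρ₁/(1-ρ₁) = 0.29932/(1-0.29932) = 0.4272
Station 2: ρ₂ = 5.6/15.0 = 0.3733, L₂ = ρ₂/(1-ρ₂) = 0.3733/(1-0.3733) = 0.5957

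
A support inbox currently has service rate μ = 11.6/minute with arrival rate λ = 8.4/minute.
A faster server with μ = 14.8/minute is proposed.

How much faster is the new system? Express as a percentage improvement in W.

System 1: ρ₁ = 8.4/11.6 = 0.7241, W₁ = 1/(11.6-8.4) = 0.31250
System 2: ρ₂ = 8.4/14.8 = 0.5676, W₂ = 1/(14.8-8.4) = 0.15625
Improvement: (W₁-W₂)/W₁ = (0.31250-0.15625)/0.31250 = 50.00%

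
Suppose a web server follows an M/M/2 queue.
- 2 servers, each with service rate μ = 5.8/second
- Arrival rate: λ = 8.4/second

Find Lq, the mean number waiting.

Traffic intensity: ρ = λ/(cμ) = 8.4/(2×5.8) = 0.7241
Since ρ = 0.7241 < 1, system is stable.
Offered load a = λ/μ = cρ = 8.4/5.8 = 1.4483
P₀ = [ Σₙ₌₀^1 aⁿ/n! + a^2/(2!(1-ρ)) ]⁻¹
Σ = a^0/0! + a^1/1! = 1.0000 + 1.4483 = 2.4483
a^2/(2!(1-ρ)) = 2.0975/(2 × 0.27586) = 3.8017
P₀ = 1/(2.4483 + 3.8017) = 0.1600
Lq = P₀·a^2·ρ / (2!(1-ρ)²) = 0.16000 × 2.0975 × 0.72414 / (2 × 0.076100) = 1.5967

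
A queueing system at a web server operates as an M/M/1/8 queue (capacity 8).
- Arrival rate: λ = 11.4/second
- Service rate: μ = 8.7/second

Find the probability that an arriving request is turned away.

ρ = λ/μ = 11.4/8.7 = 1.31034
P₀ = (1-ρ)/(1-ρ^(K+1)) = (1-1.31034)/(1-1.31034^9) = -0.3103/-10.3882 = 0.02987
P_K = P₀×ρ^K = 0.02987 × 1.31034^8 = 0.02987 × 8.6910 = 0.2596
Blocking probability = 25.96%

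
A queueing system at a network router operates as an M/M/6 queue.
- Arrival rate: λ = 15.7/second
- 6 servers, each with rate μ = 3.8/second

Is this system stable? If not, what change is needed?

Stability requires ρ = λ/(cμ) < 1
ρ = 15.7/(6 × 3.8) = 15.7/22.80 = 0.6886
Since 0.6886 < 1, the system is STABLE.
The servers are busy 68.86% of the time.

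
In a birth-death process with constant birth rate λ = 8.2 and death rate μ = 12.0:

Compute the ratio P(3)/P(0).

For constant rates: P(n)/P(0) = (λ/μ)^n
P(3)/P(0) = (8.2/12.0)^3 = 0.68333^3 = 0.3191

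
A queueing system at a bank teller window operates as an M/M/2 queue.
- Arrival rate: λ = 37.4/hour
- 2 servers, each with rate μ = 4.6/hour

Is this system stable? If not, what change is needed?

Stability requires ρ = λ/(cμ) < 1
ρ = 37.4/(2 × 4.6) = 37.4/9.20 = 4.0652
Since 4.0652 ≥ 1, the system is UNSTABLE.
Need c > λ/μ = 37.4/4.6 = 8.13.
Minimum servers needed: c = 9.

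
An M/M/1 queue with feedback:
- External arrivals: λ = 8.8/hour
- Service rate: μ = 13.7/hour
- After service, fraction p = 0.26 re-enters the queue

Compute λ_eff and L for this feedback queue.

Effective arrival rate: λ_eff = λ/(1-p) = 8.8/(1-0.26) = 8.8/0.74 = 11.89189
ρ = λ_eff/μ = 11.89189/13.7 = 0.868021
L = ρ/(1-ρ) = 0.868021/(1-0.868021) = 6.5770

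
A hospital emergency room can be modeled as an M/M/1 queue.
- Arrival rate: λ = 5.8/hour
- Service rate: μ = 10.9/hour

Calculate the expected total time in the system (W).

First, compute utilization: ρ = λ/μ = 5.8/10.9 = 0.5321
For M/M/1: W = 1/(μ-λ)
W = 1/(10.9-5.8) = 1/5.10
W = 0.1961 hours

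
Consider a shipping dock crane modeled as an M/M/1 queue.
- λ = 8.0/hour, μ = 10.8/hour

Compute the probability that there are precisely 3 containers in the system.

ρ = λ/μ = 8.0/10.8 = 0.7407
P(n) = (1-ρ)ρⁿ
P(3) = (1-0.7407) × 0.7407^3
P(3) = 0.2593 × 0.4064
P(3) = 0.1054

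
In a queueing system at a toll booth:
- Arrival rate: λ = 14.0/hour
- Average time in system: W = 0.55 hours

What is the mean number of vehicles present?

Little's Law: L = λW
L = 14.0 × 0.55 = 7.7000 vehicles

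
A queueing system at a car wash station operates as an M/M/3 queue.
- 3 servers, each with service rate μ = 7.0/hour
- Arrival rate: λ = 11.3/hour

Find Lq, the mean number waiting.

Traffic intensity: ρ = λ/(cμ) = 11.3/(3×7.0) = 0.5381
Since ρ = 0.5381 < 1, system is stable.
Offered load a = λ/μ = cρ = 11.3/7.0 = 1.6143
P₀ = [ Σₙ₌₀^2 aⁿ/n! + a^3/(3!(1-ρ)) ]⁻¹
Σ = a^0/0! + a^1/1! + a^2/2! = 1.000000 + 1.614286 + 1.302959 = 3.9172
a^3/(3!(1-ρ)) = 4.2067/(6 × 0.4619) = 1.5179
P₀ = 1/(3.9172 + 1.5179) = 0.1840
Lq = P₀·a^3·ρ / (3!(1-ρ)²) = 0.1840 × 4.2067 × 0.5381 / (6 × 0.2134) = 0.3253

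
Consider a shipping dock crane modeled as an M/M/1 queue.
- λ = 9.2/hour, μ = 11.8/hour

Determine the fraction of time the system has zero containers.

ρ = λ/μ = 9.2/11.8 = 0.7797
P(0) = 1 - ρ = 1 - 0.7797 = 0.2203
The server is idle 22.03% of the time.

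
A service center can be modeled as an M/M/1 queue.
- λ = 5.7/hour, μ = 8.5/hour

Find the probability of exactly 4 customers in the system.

ρ = λ/μ = 5.7/8.5 = 0.67059
P(n) = (1-ρ)ρⁿ
P(4) = (1-0.67059) × 0.67059^4
P(4) = 0.32941 × 0.20222
P(4) = 0.06661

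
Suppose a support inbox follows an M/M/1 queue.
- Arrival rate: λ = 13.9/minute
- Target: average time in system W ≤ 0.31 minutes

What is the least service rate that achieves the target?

For M/M/1: W = 1/(μ-λ)
Need W ≤ 0.31, so 1/(μ-λ) ≤ 0.31
μ - λ ≥ 1/0.31 = 3.2258
μ ≥ 13.9 + 3.2258 = 17.1258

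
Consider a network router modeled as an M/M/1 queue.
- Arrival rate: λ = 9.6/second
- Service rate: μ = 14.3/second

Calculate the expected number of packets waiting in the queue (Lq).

ρ = λ/μ = 9.6/14.3 = 0.6713
For M/M/1: Lq = λ²/(μ(μ-λ))
Lq = 92.16/(14.3 × 4.70)
Lq = 1.3712 packets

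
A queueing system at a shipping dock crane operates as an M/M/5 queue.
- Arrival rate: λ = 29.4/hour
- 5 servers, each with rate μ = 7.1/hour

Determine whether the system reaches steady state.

Stability requires ρ = λ/(cμ) < 1
ρ = 29.4/(5 × 7.1) = 29.4/35.50 = 0.8282
Since 0.8282 < 1, the system is STABLE.
The servers are busy 82.82% of the time.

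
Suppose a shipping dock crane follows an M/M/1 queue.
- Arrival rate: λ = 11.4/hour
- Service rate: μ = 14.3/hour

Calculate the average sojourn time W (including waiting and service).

First, compute utilization: ρ = λ/μ = 11.4/14.3 = 0.7972
For M/M/1: W = 1/(μ-λ)
W = 1/(14.3-11.4) = 1/2.90
W = 0.3448 hours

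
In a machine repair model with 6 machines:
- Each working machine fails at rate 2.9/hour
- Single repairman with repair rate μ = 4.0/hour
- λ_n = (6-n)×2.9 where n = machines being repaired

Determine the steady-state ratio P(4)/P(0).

P(4)/P(0) = ∏_{i=0}^{4-1} λ_i/μ_{i+1}
= (6-0)×2.9/4.0 × (6-1)×2.9/4.0 × (6-2)×2.9/4.0 × (6-3)×2.9/4.0
= 99.4614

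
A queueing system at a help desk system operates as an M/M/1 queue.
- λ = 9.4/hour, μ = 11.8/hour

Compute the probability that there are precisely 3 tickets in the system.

ρ = λ/μ = 9.4/11.8 = 0.7966
P(n) = (1-ρ)ρⁿ
P(3) = (1-0.7966) × 0.7966^3
P(3) = 0.2034 × 0.5055
P(3) = 0.1028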